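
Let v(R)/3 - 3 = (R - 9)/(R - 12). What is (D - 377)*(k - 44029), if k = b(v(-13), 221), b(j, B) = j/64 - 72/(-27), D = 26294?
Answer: -1825641227753/1600 ≈ -1.1410e+9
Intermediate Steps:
v(R) = 9 + 3*(-9 + R)/(-12 + R) (v(R) = 9 + 3*((R - 9)/(R - 12)) = 9 + 3*((-9 + R)/(-12 + R)) = 9 + 3*(-9 + R)/(-12 + R))
b(j, B) = 8/3 + j/64 (b(j, B) = j*(1/64) - 72*(-1/27) = j/64 + 8/3 = 8/3 + j/64)
k = 13673/4800 (k = 8/3 + (3*(-45 + 4*(-13))/(-12 - 13))/64 = 8/3 + (3*(-45 - 52)/(-25))/64 = 8/3 + (3*(-1/25)*(-97))/64 = 8/3 + (1/64)*(291/25) = 8/3 + 291/1600 = 13673/4800 ≈ 2.8485)
(D - 377)*(k - 44029) = (26294 - 377)*(13673/4800 - 44029) = 25917*(-211325527/4800) = -1825641227753/1600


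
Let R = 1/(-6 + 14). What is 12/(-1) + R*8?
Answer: -11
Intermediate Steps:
R = ⅛ (R = 1/8 = ⅛ ≈ 0.12500)
12/(-1) + R*8 = 12/(-1) + (⅛)*8 = 12*(-1) + 1 = -12 + 1 = -11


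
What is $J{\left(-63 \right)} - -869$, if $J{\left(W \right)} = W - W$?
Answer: $869$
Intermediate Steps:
$J{\left(W \right)} = 0$
$J{\left(-63 \right)} - -869 = 0 - -869 = 0 + 869 = 869$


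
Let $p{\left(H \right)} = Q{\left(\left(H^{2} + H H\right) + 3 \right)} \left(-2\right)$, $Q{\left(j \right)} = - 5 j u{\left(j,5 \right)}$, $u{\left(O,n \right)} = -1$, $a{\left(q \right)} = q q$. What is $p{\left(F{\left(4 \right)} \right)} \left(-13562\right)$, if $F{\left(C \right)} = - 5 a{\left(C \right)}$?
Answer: $1736342860$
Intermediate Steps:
$a{\left(q \right)} = q^{2}$
$F{\left(C \right)} = - 5 C^{2}$
$Q{\left(j \right)} = 5 j$ ($Q{\left(j \right)} = - 5 j \left(-1\right) = 5 j$)
$p{\left(H \right)} = -30 - 20 H^{2}$ ($p{\left(H \right)} = 5 \left(\left(H^{2} + H H\right) + 3\right) \left(-2\right) = 5 \left(\left(H^{2} + H^{2}\right) + 3\right) \left(-2\right) = 5 \left(2 H^{2} + 3\right) \left(-2\right) = 5 \left(3 + 2 H^{2}\right) \left(-2\right) = \left(15 + 10 H^{2}\right) \left(-2\right) = -30 - 20 H^{2}$)
$p{\left(F{\left(4 \right)} \right)} \left(-13562\right) = \left(-30 - 20 \left(- 5 \cdot 4^{2}\right)^{2}\right) \left(-13562\right) = \left(-30 - 20 \left(\left(-5\right) 16\right)^{2}\right) \left(-13562\right) = \left(-30 - 20 \left(-80\right)^{2}\right) \left(-13562\right) = \left(-30 - 128000\right) \left(-13562\right) = \left(-128030\right) \left(-13562\right) = 1736342860$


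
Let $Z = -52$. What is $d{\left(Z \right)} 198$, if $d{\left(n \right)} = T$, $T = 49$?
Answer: $9702$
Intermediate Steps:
$d{\left(n \right)} = 49$
$d{\left(Z \right)} 198 = 49 \cdot 198 = 9702$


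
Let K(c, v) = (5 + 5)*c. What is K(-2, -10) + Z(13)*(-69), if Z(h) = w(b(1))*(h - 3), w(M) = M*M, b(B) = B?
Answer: -710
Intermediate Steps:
w(M) = M²
K(c, v) = 10*c
Z(h) = -3 + h (Z(h) = 1²*(h - 3) = 1*(-3 + h) = -3 + h)
K(-2, -10) + Z(13)*(-69) = 10*(-2) + (-3 + 13)*(-69) = -20 + 10*(-69) = -20 - 690 = -710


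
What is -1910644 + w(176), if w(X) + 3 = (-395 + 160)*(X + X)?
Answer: -1993367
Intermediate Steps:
w(X) = -3 - 470*X (w(X) = -3 + (-395 + 160)*(X + X) = -3 - 470*X)
-1910644 + w(176) = -1910644 + (-3 - 470*176) = -1910644 + (-3 - 82720) = -1910644 - 82723 = -1993367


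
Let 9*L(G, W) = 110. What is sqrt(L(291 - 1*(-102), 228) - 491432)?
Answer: I*sqrt(4422778)/3 ≈ 701.01*I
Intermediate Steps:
L(G, W) = 110/9 (L(G, W) = (1/9)*110 = 110/9)
sqrt(L(291 - 1*(-102), 228) - 491432) = sqrt(110/9 - 491432) = sqrt(-4422778/9) = I*sqrt(4422778)/3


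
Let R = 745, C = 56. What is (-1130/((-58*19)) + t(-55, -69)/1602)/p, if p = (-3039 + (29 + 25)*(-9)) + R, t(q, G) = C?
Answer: -467993/1226955780 ≈ -0.00038143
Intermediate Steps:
t(q, G) = 56
p = -2780 (p = (-3039 + (29 + 25)*(-9)) + 745 = (-3039 + 54*(-9)) + 745 = (-3039 - 486) + 745 = -3525 + 745 = -2780)
(-1130/((-58*19)) + t(-55, -69)/1602)/p = (-1130/((-58*19)) + 56/1602)/(-2780) = (-1130/(-1102) + 56*(1/1602))*(-1/2780) = (-1130*(-1/1102) + 28/801)*(-1/2780) = (565/551 + 28/801)*(-1/2780) = (467993/441351)*(-1/2780) = -467993/1226955780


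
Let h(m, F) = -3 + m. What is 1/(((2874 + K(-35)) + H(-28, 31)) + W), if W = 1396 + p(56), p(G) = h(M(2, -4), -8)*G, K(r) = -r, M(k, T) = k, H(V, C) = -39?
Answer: 1/4210 ≈ 0.00023753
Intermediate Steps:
p(G) = -G (p(G) = (-3 + 2)*G = -G)
W = 1340 (W = 1396 - 1*56 = 1396 - 56 = 1340)
1/(((2874 + K(-35)) + H(-28, 31)) + W) = 1/(((2874 - 1*(-35)) - 39) + 1340) = 1/(((2874 + 35) - 39) + 1340) = 1/((2909 - 39) + 1340) = 1/(2870 + 1340) = 1/4210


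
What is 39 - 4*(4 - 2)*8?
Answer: -25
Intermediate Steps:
39 - 4*(4 - 2)*8 = 39 - 4*2*8 = 39 - 8*8 = 39 - 64 = -25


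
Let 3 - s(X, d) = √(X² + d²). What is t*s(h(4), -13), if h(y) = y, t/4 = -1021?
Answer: -12252 + 4084*√185 ≈ 43296.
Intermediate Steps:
t = -4084 (t = 4*(-1021) = -4084)
s(X, d) = 3 - √(X² + d²)
t*s(h(4), -13) = -4084*(3 - √(4² + (-13)²)) = -4084*(3 - √(16 + 169)) = -4084*(3 - √185) = -12252 + 4084*√185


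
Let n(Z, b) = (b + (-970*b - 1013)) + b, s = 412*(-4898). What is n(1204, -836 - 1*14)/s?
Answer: -821787/2017976 ≈ -0.40723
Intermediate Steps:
s = -2017976
n(Z, b) = -1013 - 968*b (n(Z, b) = (b + (-1013 - 970*b)) + b = (-1013 - 969*b) + b = -1013 - 968*b)
n(1204, -836 - 1*14)/s = (-1013 - 968*(-836 - 1*14))/(-2017976) = (-1013 - 968*(-836 - 14))*(-1/2017976) = (-1013 - 968*(-850))*(-1/2017976) = (-1013 + 822800)*(-1/2017976) = 821787*(-1/2017976) = -821787/2017976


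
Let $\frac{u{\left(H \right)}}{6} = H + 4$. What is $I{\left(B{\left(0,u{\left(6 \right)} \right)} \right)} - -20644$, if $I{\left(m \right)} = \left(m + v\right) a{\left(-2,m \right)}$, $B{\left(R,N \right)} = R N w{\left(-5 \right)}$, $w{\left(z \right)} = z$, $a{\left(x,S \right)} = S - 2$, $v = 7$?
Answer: $20630$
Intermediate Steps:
$u{\left(H \right)} = 24 + 6 H$ ($u{\left(H \right)} = 6 \left(H + 4\right) = 6 \left(4 + H\right) = 24 + 6 H$)
$a{\left(x,S \right)} = -2 + S$
$B{\left(R,N \right)} = - 5 N R$ ($B{\left(R,N \right)} = R N \left(-5\right) = N R \left(-5\right) = - 5 N R$)
$I{\left(m \right)} = \left(-2 + m\right) \left(7 + m\right)$ ($I{\left(m \right)} = \left(m + 7\right) \left(-2 + m\right) = \left(7 + m\right) \left(-2 + m\right) = \left(-2 + m\right) \left(7 + m\right)$)
$I{\left(B{\left(0,u{\left(6 \right)} \right)} \right)} - -20644 = \left(-2 - 5 \left(24 + 6 \cdot 6\right) 0\right) \left(7 - 5 \left(24 + 6 \cdot 6\right) 0\right) - -20644 = \left(-2 - 5 \left(24 + 36\right) 0\right) \left(7 - 5 \left(24 + 36\right) 0\right) + 20644 = \left(-2 - 300 \cdot 0\right) \left(7 - 300 \cdot 0\right) + 20644 = \left(-2 + 0\right) \left(7 + 0\right) + 20644 = \left(-2\right) 7 + 20644 = -14 + 20644 = 20630$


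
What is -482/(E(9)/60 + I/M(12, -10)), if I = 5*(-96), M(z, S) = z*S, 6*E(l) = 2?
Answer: -86760/721 ≈ -120.33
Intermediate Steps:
E(l) = 1/3 (E(l) = (1/6)*2 = 1/3)
M(z, S) = S*z
I = -480
-482/(E(9)/60 + I/M(12, -10)) = -482/((1/3)/60 - 480/((-10*12))) = -482/((1/3)*(1/60) - 480/(-120)) = -482/(1/180 - 480*(-1/120)) = -482/(1/180 + 4) = -482/721/180 = -482*180/721 = -86760/721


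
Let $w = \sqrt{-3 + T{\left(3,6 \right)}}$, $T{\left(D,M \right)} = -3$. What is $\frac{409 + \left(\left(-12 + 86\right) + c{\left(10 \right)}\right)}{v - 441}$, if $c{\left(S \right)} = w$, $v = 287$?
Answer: $- \frac{69}{22} - \frac{i \sqrt{6}}{154} \approx -3.1364 - 0.015906 i$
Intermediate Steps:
$w = i \sqrt{6}$ ($w = \sqrt{-3 - 3} = \sqrt{-6} = i \sqrt{6} \approx 2.4495 i$)
$c{\left(S \right)} = i \sqrt{6}$
$\frac{409 + \left(\left(-12 + 86\right) + c{\left(10 \right)}\right)}{v - 441} = \frac{409 + \left(\left(-12 + 86\right) + i \sqrt{6}\right)}{287 - 441} = \frac{409 + \left(74 + i \sqrt{6}\right)}{-154} = \left(483 + i \sqrt{6}\right) \left(- \frac{1}{154}\right) = - \frac{69}{22} - \frac{i \sqrt{6}}{154}$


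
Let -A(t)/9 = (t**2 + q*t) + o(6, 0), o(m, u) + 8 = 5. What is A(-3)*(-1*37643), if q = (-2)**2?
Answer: -2032722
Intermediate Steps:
o(m, u) = -3 (o(m, u) = -8 + 5 = -3)
q = 4
A(t) = 27 - 36*t - 9*t**2 (A(t) = -9*((t**2 + 4*t) - 3) = -9*(-3 + t**2 + 4*t) = 27 - 36*t - 9*t**2)
A(-3)*(-1*37643) = (27 - 36*(-3) - 9*(-3)**2)*(-1*37643) = (27 + 108 - 9*9)*(-37643) = (27 + 108 - 81)*(-37643) = 54*(-37643) = -2032722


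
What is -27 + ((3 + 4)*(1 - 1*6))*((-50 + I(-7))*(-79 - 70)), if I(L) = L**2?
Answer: -5242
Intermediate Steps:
-27 + ((3 + 4)*(1 - 1*6))*((-50 + I(-7))*(-79 - 70)) = -27 + ((3 + 4)*(1 - 1*6))*((-50 + (-7)**2)*(-79 - 70)) = -27 + (7*(1 - 6))*((-50 + 49)*(-149)) = -27 + (7*(-5))*(-1*(-149)) = -27 - 35*149 = -27 - 5215 = -5242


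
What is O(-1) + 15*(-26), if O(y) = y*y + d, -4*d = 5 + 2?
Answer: -1563/4 ≈ -390.75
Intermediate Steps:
d = -7/4 (d = -(5 + 2)/4 = -1/4*7 = -7/4 ≈ -1.7500)
O(y) = -7/4 + y**2 (O(y) = y*y - 7/4 = y**2 - 7/4 = -7/4 + y**2)
O(-1) + 15*(-26) = (-7/4 + (-1)**2) + 15*(-26) = (-7/4 + 1) - 390 = -3/4 - 390 = -1563/4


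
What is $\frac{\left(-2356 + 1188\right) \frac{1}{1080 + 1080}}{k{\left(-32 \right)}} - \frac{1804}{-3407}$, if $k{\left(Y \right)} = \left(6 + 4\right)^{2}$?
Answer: $\frac{24105289}{45994500} \approx 0.52409$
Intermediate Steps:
$k{\left(Y \right)} = 100$ ($k{\left(Y \right)} = 10^{2} = 100$)
$\frac{\left(-2356 + 1188\right) \frac{1}{1080 + 1080}}{k{\left(-32 \right)}} - \frac{1804}{-3407} = \frac{\left(-2356 + 1188\right) \frac{1}{1080 + 1080}}{100} - \frac{1804}{-3407} = - \frac{1168}{2160} \cdot \frac{1}{100} - - \frac{1804}{3407} = \left(-1168\right) \frac{1}{2160} \cdot \frac{1}{100} + \frac{1804}{3407} = \left(- \frac{73}{135}\right) \frac{1}{100} + \frac{1804}{3407} = - \frac{73}{13500} + \frac{1804}{3407} = \frac{24105289}{45994500}$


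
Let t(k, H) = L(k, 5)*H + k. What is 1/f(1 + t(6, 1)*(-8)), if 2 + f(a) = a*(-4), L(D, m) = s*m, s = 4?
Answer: 1/826 ≈ 0.0012107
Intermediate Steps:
L(D, m) = 4*m
t(k, H) = k + 20*H (t(k, H) = (4*5)*H + k = 20*H + k = k + 20*H)
f(a) = -2 - 4*a (f(a) = -2 + a*(-4) = -2 - 4*a)
1/f(1 + t(6, 1)*(-8)) = 1/(-2 - 4*(1 + (6 + 20*1)*(-8))) = 1/(-2 - 4*(1 + (6 + 20)*(-8))) = 1/(-2 - 4*(1 + 26*(-8))) = 1/(-2 - 4*(1 - 208)) = 1/(-2 - 4*(-207)) = 1/(-2 + 828) = 1/826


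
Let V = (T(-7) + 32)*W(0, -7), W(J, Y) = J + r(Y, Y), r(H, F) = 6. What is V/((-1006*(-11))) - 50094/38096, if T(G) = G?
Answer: -137156451/105392584 ≈ -1.3014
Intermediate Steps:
W(J, Y) = 6 + J (W(J, Y) = J + 6 = 6 + J)
V = 150 (V = (-7 + 32)*(6 + 0) = 25*6 = 150)
V/((-1006*(-11))) - 50094/38096 = 150/((-1006*(-11))) - 50094/38096 = 150/11066 - 50094*1/38096 = 150*(1/11066) - 25047/19048 = 75/5533 - 25047/19048 = -137156451/105392584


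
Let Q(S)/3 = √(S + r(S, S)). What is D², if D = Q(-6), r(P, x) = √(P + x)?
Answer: -54 + 18*I*√3 ≈ -54.0 + 31.177*I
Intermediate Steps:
Q(S) = 3*√(S + √2*√S) (Q(S) = 3*√(S + √(S + S)) = 3*√(S + √(2*S)) = 3*√(S + √2*√S))
D = 3*√(-6 + 2*I*√3) (D = 3*√(-6 + √2*√(-6)) = 3*√(-6 + √2*(I*√6)) = 3*√(-6 + 2*I*√3) ≈ 2.0438 + 7.6274*I)
D² = (3*√(-6 + 2*I*√3))² = -54 + 18*I*√3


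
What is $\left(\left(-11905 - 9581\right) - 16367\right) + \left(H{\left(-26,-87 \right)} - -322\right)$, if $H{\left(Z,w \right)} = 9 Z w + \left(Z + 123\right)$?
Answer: $-17076$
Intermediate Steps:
$H{\left(Z,w \right)} = 123 + Z + 9 Z w$ ($H{\left(Z,w \right)} = 9 Z w + \left(123 + Z\right) = 123 + Z + 9 Z w$)
$\left(\left(-11905 - 9581\right) - 16367\right) + \left(H{\left(-26,-87 \right)} - -322\right) = \left(\left(-11905 - 9581\right) - 16367\right) + \left(\left(123 - 26 + 9 \left(-26\right) \left(-87\right)\right) - -322\right) = \left(-21486 - 16367\right) + \left(\left(123 - 26 + 20358\right) + 322\right) = -37853 + \left(20455 + 322\right) = -37853 + 20777 = -17076$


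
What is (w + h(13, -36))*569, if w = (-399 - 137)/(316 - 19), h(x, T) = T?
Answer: -6388732/297 ≈ -21511.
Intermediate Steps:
w = -536/297 ≈ -1.8047
(w + h(13, -36))*569 = (-536/297 - 36)*569 = -11228/297*569 = -6388732/297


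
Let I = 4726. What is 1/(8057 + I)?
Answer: 1/12783 ≈ 7.8229e-5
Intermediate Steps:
1/(8057 + I) = 1/(8057 + 4726) = 1/12783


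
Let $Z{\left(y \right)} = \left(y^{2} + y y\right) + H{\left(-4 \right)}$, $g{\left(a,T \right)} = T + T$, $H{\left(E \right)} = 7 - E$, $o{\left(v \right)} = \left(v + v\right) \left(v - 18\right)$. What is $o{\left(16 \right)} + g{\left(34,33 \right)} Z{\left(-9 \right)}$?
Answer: $11354$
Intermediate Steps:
$o{\left(v \right)} = 2 v \left(-18 + v\right)$
$g{\left(a,T \right)} = 2 T$
$Z{\left(y \right)} = 11 + 2 y^{2}$ ($Z{\left(y \right)} = \left(y^{2} + y y\right) + \left(7 - -4\right) = \left(y^{2} + y^{2}\right) + \left(7 + 4\right) = 2 y^{2} + 11 = 11 + 2 y^{2}$)
$o{\left(16 \right)} + g{\left(34,33 \right)} Z{\left(-9 \right)} = 2 \cdot 16 \left(-18 + 16\right) + 2 \cdot 33 \left(11 + 2 \left(-9\right)^{2}\right) = 2 \cdot 16 \left(-2\right) + 66 \left(11 + 2 \cdot 81\right) = -64 + 66 \left(11 + 162\right) = -64 + 66 \cdot 173 = -64 + 11418 = 11354$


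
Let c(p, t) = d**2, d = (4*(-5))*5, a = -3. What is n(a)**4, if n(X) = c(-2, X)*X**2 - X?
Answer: 65618748437409720081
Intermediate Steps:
d = -100 (d = -20*5 = -100)
c(p, t) = 10000 (c(p, t) = (-100)**2 = 10000)
n(X) = -X + 10000*X**2 (n(X) = 10000*X**2 - X = -X + 10000*X**2)
n(a)**4 = (-3*(-1 + 10000*(-3)))**4 = (-3*(-1 - 30000))**4 = (-3*(-30001))**4 = 90003**4 = 65618748437409720081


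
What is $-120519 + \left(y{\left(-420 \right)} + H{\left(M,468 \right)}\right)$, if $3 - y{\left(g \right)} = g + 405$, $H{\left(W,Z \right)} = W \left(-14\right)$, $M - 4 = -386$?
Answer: $-115153$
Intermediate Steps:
$M = -382$ ($M = 4 - 386 = -382$)
$H{\left(W,Z \right)} = - 14 W$
$y{\left(g \right)} = -402 - g$ ($y{\left(g \right)} = 3 - \left(g + 405\right) = 3 - \left(405 + g\right) = -402 - g$)
$-120519 + \left(y{\left(-420 \right)} + H{\left(M,468 \right)}\right) = -120519 - -5366 = -120519 + \left(\left(-402 + 420\right) + 5348\right) = -120519 + \left(18 + 5348\right) = -120519 + 5366 = -115153$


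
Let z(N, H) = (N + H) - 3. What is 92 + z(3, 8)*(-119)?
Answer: -860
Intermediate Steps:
z(N, H) = -3 + H + N (z(N, H) = (H + N) - 3 = -3 + H + N)
92 + z(3, 8)*(-119) = 92 + (-3 + 8 + 3)*(-119) = 92 + 8*(-119) = 92 - 952 = -860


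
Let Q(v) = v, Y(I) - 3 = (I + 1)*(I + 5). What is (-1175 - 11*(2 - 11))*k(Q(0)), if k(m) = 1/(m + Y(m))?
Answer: -269/2 ≈ -134.50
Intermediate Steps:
Y(I) = 3 + (1 + I)*(5 + I) (Y(I) = 3 + (I + 1)*(I + 5) = 3 + (1 + I)*(5 + I))
k(m) = 1/(8 + m**2 + 7*m) (k(m) = 1/(m + (8 + m**2 + 6*m)) = 1/(8 + m**2 + 7*m))
(-1175 - 11*(2 - 11))*k(Q(0)) = (-1175 - 11*(2 - 11))/(8 + 0**2 + 7*0) = (-1175 - 11*(-9))/(8 + 0 + 0) = (-1175 + 99)/8 = -1076*1/8 = -269/2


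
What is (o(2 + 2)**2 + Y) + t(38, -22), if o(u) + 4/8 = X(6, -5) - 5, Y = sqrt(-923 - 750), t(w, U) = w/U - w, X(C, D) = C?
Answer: -1737/44 + I*sqrt(1673) ≈ -39.477 + 40.902*I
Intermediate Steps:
t(w, U) = -w + w/U
Y = I*sqrt(1673) (Y = sqrt(-1673) = I*sqrt(1673) ≈ 40.902*I)
o(u) = 1/2 (o(u) = -1/2 + (6 - 5) = -1/2 + 1 = 1/2)
(o(2 + 2)**2 + Y) + t(38, -22) = ((1/2)**2 + I*sqrt(1673)) + (-1*38 + 38/(-22)) = (1/4 + I*sqrt(1673)) + (-38 + 38*(-1/22)) = (1/4 + I*sqrt(1673)) + (-38 - 19/11) = (1/4 + I*sqrt(1673)) - 437/11 = -1737/44 + I*sqrt(1673)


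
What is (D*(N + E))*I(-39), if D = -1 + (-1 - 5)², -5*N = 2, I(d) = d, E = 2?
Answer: -2184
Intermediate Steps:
N = -⅖ (N = -⅕*2 = -⅖ ≈ -0.40000)
D = 35 (D = -1 + (-6)² = -1 + 36 = 35)
(D*(N + E))*I(-39) = (35*(-⅖ + 2))*(-39) = (35*(8/5))*(-39) = 56*(-39) = -2184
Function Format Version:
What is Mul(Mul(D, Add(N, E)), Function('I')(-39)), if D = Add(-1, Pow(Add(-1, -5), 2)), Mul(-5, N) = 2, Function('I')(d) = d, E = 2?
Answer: -2184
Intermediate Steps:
N = Rational(-2, 5) (N = Mul(Rational(-1, 5), 2) = Rational(-2, 5) ≈ -0.40000)
D = 35 (D = Add(-1, Pow(-6, 2)) = Add(-1, 36) = 35)
Mul(Mul(D, Add(N, E)), Function('I')(-39)) = Mul(Mul(35, Add(Rational(-2, 5), 2)), -39) = Mul(Mul(35, Rational(8, 5)), -39) = Mul(56, -39) = -2184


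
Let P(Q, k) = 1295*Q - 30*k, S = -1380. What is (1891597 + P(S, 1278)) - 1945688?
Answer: -1879531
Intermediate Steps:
P(Q, k) = -30*k + 1295*Q
(1891597 + P(S, 1278)) - 1945688 = (1891597 + (-30*1278 + 1295*(-1380))) - 1945688 = (1891597 + (-38340 - 1787100)) - 1945688 = (1891597 - 1825440) - 1945688 = 66157 - 1945688 = -1879531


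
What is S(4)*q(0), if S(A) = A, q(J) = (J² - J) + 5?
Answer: 20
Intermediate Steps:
q(J) = 5 + J² - J
S(4)*q(0) = 4*(5 + 0² - 1*0) = 4*(5 + 0 + 0) = 4*5 = 20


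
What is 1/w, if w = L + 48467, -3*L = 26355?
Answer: 1/39682 ≈ 2.5200e-5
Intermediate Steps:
L = -8785 (L = -⅓*26355 = -8785)
w = 39682 (w = -8785 + 48467 = 39682)
1/w = 1/39682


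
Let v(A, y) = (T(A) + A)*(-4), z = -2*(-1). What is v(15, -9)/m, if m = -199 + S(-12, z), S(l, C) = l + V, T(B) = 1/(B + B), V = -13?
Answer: 451/1680 ≈ 0.26845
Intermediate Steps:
T(B) = 1/(2*B)
z = 2
v(A, y) = -4*A - 2/A (v(A, y) = (1/(2*A) + A)*(-4) = (A + 1/(2*A))*(-4) = -4*A - 2/A)
S(l, C) = -13 + l (S(l, C) = l - 13 = -13 + l)
m = -224 (m = -199 + (-13 - 12) = -199 - 25 = -224)
v(15, -9)/m = (-4*15 - 2/15)/(-224) = (-60 - 2*1/15)*(-1/224) = (-60 - 2/15)*(-1/224) = -902/15*(-1/224) = 451/1680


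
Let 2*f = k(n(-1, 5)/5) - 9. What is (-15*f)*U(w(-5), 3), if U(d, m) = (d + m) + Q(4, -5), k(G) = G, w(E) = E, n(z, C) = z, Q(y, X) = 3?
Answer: 69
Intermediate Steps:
U(d, m) = 3 + d + m (U(d, m) = (d + m) + 3 = 3 + d + m)
f = -23/5 (f = (-1/5 - 9)/2 = (-1*⅕ - 9)/2 = (-⅕ - 9)/2 = (½)*(-46/5) = -23/5 ≈ -4.6000)
(-15*f)*U(w(-5), 3) = (-15*(-23/5))*(3 - 5 + 3) = 69*1 = 69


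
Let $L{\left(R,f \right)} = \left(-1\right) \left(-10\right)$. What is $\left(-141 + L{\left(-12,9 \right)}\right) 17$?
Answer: $-2227$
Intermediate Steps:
$L{\left(R,f \right)} = 10$
$\left(-141 + L{\left(-12,9 \right)}\right) 17 = \left(-141 + 10\right) 17 = \left(-131\right) 17 = -2227$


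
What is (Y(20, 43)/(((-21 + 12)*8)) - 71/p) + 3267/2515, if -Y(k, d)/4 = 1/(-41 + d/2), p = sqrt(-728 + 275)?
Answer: 1144202/882765 + 71*I*sqrt(453)/453 ≈ 1.2962 + 3.3359*I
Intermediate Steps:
p = I*sqrt(453) (p = sqrt(-453) = I*sqrt(453) ≈ 21.284*I)
Y(k, d) = -4/(-41 + d/2)
(Y(20, 43)/(((-21 + 12)*8)) - 71/p) + 3267/2515 = ((-8/(-82 + 43))/(((-21 + 12)*8)) - 71*(-I*sqrt(453)/453)) + 3267/2515 = ((-8/(-39))/((-9*8)) - (-71)*I*sqrt(453)/453) + 3267*(1/2515) = (-8*(-1/39)/(-72) + 71*I*sqrt(453)/453) + 3267/2515 = ((8/39)*(-1/72) + 71*I*sqrt(453)/453) + 3267/2515 = (-1/351 + 71*I*sqrt(453)/453) + 3267/2515 = 1144202/882765 + 71*I*sqrt(453)/453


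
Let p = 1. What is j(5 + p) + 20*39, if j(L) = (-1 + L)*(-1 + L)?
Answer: 805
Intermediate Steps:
j(L) = (-1 + L)²
j(5 + p) + 20*39 = (-1 + (5 + 1))² + 20*39 = (-1 + 6)² + 780 = 5² + 780 = 25 + 780 = 805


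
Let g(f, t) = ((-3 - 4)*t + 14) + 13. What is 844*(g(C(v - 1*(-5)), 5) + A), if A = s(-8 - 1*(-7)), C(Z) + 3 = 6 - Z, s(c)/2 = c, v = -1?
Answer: -8440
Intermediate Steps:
s(c) = 2*c
C(Z) = 3 - Z (C(Z) = -3 + (6 - Z) = 3 - Z)
g(f, t) = 27 - 7*t (g(f, t) = (-7*t + 14) + 13 = (14 - 7*t) + 13 = 27 - 7*t)
A = -2 (A = 2*(-8 - 1*(-7)) = 2*(-8 + 7) = 2*(-1) = -2)
844*(g(C(v - 1*(-5)), 5) + A) = 844*((27 - 7*5) - 2) = 844*((27 - 35) - 2) = 844*(-8 - 2) = 844*(-10) = -8440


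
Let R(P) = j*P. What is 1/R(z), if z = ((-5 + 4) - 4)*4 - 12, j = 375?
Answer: -1/12000 ≈ -8.3333e-5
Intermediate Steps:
z = -32 (z = (-1 - 4)*4 - 12 = -5*4 - 12 = -20 - 12 = -32)
R(P) = 375*P
1/R(z) = 1/(375*(-32)) = 1/(-12000) = -1/12000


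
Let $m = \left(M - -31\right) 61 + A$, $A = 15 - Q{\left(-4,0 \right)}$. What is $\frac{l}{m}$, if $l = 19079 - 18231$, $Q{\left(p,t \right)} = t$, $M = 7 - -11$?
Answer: $\frac{212}{751} \approx 0.28229$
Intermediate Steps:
$M = 18$ ($M = 7 + 11 = 18$)
$A = 15$ ($A = 15 - 0 = 15 + 0 = 15$)
$l = 848$
$m = 3004$ ($m = \left(18 - -31\right) 61 + 15 = \left(18 + 31\right) 61 + 15 = 49 \cdot 61 + 15 = 2989 + 15 = 3004$)
$\frac{l}{m} = \frac{848}{3004} = 848 \cdot \frac{1}{3004} = \frac{212}{751}$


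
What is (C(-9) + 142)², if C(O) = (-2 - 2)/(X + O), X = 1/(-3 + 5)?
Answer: 5866084/289 ≈ 20298.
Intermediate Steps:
X = ½ (X = 1/2 = ½ ≈ 0.50000)
C(O) = -4/(½ + O) (C(O) = (-2 - 2)/(½ + O) = -4/(½ + O))
(C(-9) + 142)² = (-8/(1 + 2*(-9)) + 142)² = (-8/(1 - 18) + 142)² = (-8/(-17) + 142)² = (-8*(-1/17) + 142)² = (8/17 + 142)² = (2422/17)² = 5866084/289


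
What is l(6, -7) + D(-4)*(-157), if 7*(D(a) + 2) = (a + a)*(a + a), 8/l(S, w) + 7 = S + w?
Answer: -7857/7 ≈ -1122.4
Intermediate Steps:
l(S, w) = 8/(-7 + S + w) (l(S, w) = 8/(-7 + (S + w)) = 8/(-7 + S + w))
D(a) = -2 + 4*a**2/7 (D(a) = -2 + ((a + a)*(a + a))/7 = -2 + ((2*a)*(2*a))/7 = -2 + (4*a**2)/7 = -2 + 4*a**2/7)
l(6, -7) + D(-4)*(-157) = 8/(-7 + 6 - 7) + (-2 + (4/7)*(-4)**2)*(-157) = 8/(-8) + (-2 + (4/7)*16)*(-157) = 8*(-1/8) + (-2 + 64/7)*(-157) = -1 + (50/7)*(-157) = -1 - 7850/7 = -7857/7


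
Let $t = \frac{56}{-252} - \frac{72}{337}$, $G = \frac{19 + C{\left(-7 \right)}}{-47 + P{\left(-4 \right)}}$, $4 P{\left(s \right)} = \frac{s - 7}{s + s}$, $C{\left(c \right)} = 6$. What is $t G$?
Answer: $\frac{1057600}{4528269} \approx 0.23356$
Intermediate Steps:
$P{\left(s \right)} = \frac{-7 + s}{8 s}$ ($P{\left(s \right)} = \frac{\left(s - 7\right) \frac{1}{s + s}}{4} = \frac{\left(-7 + s\right) \frac{1}{2 s}}{4} = \frac{\frac{1}{2} \frac{1}{s} \left(-7 + s\right)}{4} = \frac{-7 + s}{8 s}$)
$G = - \frac{800}{1493}$ ($G = \frac{19 + 6}{-47 + \frac{-7 - 4}{8 \left(-4\right)}} = \frac{25}{-47 + \frac{1}{8} \left(- \frac{1}{4}\right) \left(-11\right)} = \frac{25}{-47 + \frac{11}{32}} = \frac{25}{- \frac{1493}{32}} = 25 \left(- \frac{32}{1493}\right) = - \frac{800}{1493} \approx -0.53583$)
$t = - \frac{1322}{3033}$ ($t = 56 \left(- \frac{1}{252}\right) - \frac{72}{337} = - \frac{2}{9} - \frac{72}{337} = - \frac{1322}{3033} \approx -0.43587$)
$t G = \left(- \frac{1322}{3033}\right) \left(- \frac{800}{1493}\right) = \frac{1057600}{4528269}$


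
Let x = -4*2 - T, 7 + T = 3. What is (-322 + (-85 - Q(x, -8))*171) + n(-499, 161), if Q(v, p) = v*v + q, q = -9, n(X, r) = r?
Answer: -15893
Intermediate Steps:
T = -4 (T = -7 + 3 = -4)
x = -4 (x = -4*2 - 1*(-4) = -8 + 4 = -4)
Q(v, p) = -9 + v² (Q(v, p) = v*v - 9 = v² - 9 = -9 + v²)
(-322 + (-85 - Q(x, -8))*171) + n(-499, 161) = (-322 + (-85 - (-9 + (-4)²))*171) + 161 = (-322 + (-85 - (-9 + 16))*171) + 161 = (-322 + (-85 - 1*7)*171) + 161 = (-322 + (-85 - 7)*171) + 161 = (-322 - 92*171) + 161 = (-322 - 15732) + 161 = -16054 + 161 = -15893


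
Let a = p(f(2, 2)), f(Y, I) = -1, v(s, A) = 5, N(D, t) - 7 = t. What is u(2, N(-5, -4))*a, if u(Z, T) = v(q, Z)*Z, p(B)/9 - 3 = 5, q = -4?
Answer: 720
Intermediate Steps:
N(D, t) = 7 + t
p(B) = 72 (p(B) = 27 + 9*5 = 27 + 45 = 72)
a = 72
u(Z, T) = 5*Z
u(2, N(-5, -4))*a = (5*2)*72 = 10*72 = 720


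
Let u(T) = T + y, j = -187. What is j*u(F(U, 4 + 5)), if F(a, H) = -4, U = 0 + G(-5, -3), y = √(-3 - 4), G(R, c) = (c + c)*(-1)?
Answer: 748 - 187*I*√7 ≈ 748.0 - 494.76*I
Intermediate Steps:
G(R, c) = -2*c (G(R, c) = (2*c)*(-1) = -2*c)
y = I*√7 (y = √(-7) = I*√7 ≈ 2.6458*I)
U = 6 (U = 0 - 2*(-3) = 0 + 6 = 6)
u(T) = T + I*√7
j*u(F(U, 4 + 5)) = -187*(-4 + I*√7) = 748 - 187*I*√7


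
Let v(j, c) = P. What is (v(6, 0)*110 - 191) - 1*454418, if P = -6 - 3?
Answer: -455599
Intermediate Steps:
P = -9
v(j, c) = -9
(v(6, 0)*110 - 191) - 1*454418 = (-9*110 - 191) - 1*454418 = (-990 - 191) - 454418 = -1181 - 454418 = -455599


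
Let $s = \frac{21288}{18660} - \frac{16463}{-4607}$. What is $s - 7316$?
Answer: $- \frac{52377209877}{7163885} \approx -7311.3$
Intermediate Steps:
$s = \frac{33772783}{7163885}$ ($s = 21288 \cdot \frac{1}{18660} - - \frac{16463}{4607} = \frac{1774}{1555} + \frac{16463}{4607} = \frac{33772783}{7163885} \approx 4.7143$)
$s - 7316 = \frac{33772783}{7163885} - 7316 = - \frac{52377209877}{7163885}$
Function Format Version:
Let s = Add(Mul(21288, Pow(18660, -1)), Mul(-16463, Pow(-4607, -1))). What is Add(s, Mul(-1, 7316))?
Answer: Rational(-52377209877, 7163885) ≈ -7311.3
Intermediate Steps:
s = Rational(33772783, 7163885) (s = Add(Mul(21288, Rational(1, 18660)), Mul(-16463, Rational(-1, 4607))) = Add(Rational(1774, 1555), Rational(16463, 4607)) = Rational(33772783, 7163885) ≈ 4.7143)
Add(s, Mul(-1, 7316)) = Add(Rational(33772783, 7163885), Mul(-1, 7316)) = Add(Rational(33772783, 7163885), -7316) = Rational(-52377209877, 7163885)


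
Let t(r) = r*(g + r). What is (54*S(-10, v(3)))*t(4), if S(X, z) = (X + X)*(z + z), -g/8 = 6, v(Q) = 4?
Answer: 1520640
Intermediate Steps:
g = -48 (g = -8*6 = -48)
t(r) = r*(-48 + r)
S(X, z) = 4*X*z (S(X, z) = (2*X)*(2*z) = 4*X*z)
(54*S(-10, v(3)))*t(4) = (54*(4*(-10)*4))*(4*(-48 + 4)) = (54*(-160))*(4*(-44)) = -8640*(-176) = 1520640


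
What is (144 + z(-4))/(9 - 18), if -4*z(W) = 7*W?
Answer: -151/9 ≈ -16.778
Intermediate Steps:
z(W) = -7*W/4
(144 + z(-4))/(9 - 18) = (144 - 7/4*(-4))/(9 - 18) = (144 + 7)/(-9) = 151*(-⅑) = -151/9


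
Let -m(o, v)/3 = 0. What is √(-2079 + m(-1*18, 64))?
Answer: 3*I*√231 ≈ 45.596*I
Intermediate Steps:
m(o, v) = 0 (m(o, v) = -3*0 = 0)
√(-2079 + m(-1*18, 64)) = √(-2079 + 0) = √(-2079) = 3*I*√231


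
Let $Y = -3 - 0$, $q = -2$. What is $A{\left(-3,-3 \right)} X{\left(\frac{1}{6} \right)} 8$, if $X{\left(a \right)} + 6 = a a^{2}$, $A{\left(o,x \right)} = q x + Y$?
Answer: $- \frac{1295}{9} \approx -143.89$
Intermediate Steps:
$Y = -3$ ($Y = -3 + 0 = -3$)
$A{\left(o,x \right)} = -3 - 2 x$ ($A{\left(o,x \right)} = - 2 x - 3 = -3 - 2 x$)
$X{\left(a \right)} = -6 + a^{3}$ ($X{\left(a \right)} = -6 + a a^{2} = -6 + a^{3}$)
$A{\left(-3,-3 \right)} X{\left(\frac{1}{6} \right)} 8 = \left(-3 - -6\right) \left(-6 + \left(\frac{1}{6}\right)^{3}\right) 8 = \left(-3 + 6\right) \left(-6 + \left(\frac{1}{6}\right)^{3}\right) 8 = 3 \left(-6 + \frac{1}{216}\right) 8 = 3 \left(- \frac{1295}{216}\right) 8 = \left(- \frac{1295}{72}\right) 8 = - \frac{1295}{9}$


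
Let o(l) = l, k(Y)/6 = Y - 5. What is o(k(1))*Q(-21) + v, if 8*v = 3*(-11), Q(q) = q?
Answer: 3999/8 ≈ 499.88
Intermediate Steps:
k(Y) = -30 + 6*Y (k(Y) = 6*(Y - 5) = 6*(-5 + Y) = -30 + 6*Y)
v = -33/8 (v = (3*(-11))/8 = (1/8)*(-33) = -33/8 ≈ -4.1250)
o(k(1))*Q(-21) + v = (-30 + 6*1)*(-21) - 33/8 = (-30 + 6)*(-21) - 33/8 = -24*(-21) - 33/8 = 504 - 33/8 = 3999/8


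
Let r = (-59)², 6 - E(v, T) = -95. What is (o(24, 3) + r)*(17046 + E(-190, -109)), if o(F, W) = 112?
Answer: 61609171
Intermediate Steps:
E(v, T) = 101 (E(v, T) = 6 - 1*(-95) = 6 + 95 = 101)
r = 3481
(o(24, 3) + r)*(17046 + E(-190, -109)) = (112 + 3481)*(17046 + 101) = 3593*17147 = 61609171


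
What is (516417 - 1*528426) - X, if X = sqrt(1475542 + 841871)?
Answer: -12009 - sqrt(2317413) ≈ -13531.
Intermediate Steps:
X = sqrt(2317413) ≈ 1522.3
(516417 - 1*528426) - X = (516417 - 1*528426) - sqrt(2317413) = (516417 - 528426) - sqrt(2317413) = -12009 - sqrt(2317413)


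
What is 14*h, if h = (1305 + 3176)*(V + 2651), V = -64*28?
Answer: 53888506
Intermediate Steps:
V = -1792
h = 3849179 (h = (1305 + 3176)*(-1792 + 2651) = 4481*859 = 3849179)
14*h = 14*3849179 = 53888506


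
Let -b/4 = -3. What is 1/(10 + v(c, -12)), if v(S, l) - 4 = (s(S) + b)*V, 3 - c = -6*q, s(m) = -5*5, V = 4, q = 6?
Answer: -1/38 ≈ -0.026316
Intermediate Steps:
b = 12 (b = -4*(-3) = 12)
s(m) = -25
c = 39 (c = 3 - (-6)*6 = 3 - 1*(-36) = 3 + 36 = 39)
v(S, l) = -48 (v(S, l) = 4 + (-25 + 12)*4 = 4 - 13*4 = 4 - 52 = -48)
1/(10 + v(c, -12)) = 1/(10 - 48) = 1/(-38) = -1/38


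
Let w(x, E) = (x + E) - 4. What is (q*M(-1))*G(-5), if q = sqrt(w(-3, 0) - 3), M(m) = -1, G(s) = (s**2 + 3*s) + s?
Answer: -5*I*sqrt(10) ≈ -15.811*I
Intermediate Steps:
w(x, E) = -4 + E + x (w(x, E) = (E + x) - 4 = -4 + E + x)
G(s) = s**2 + 4*s
q = I*sqrt(10) (q = sqrt((-4 + 0 - 3) - 3) = sqrt(-7 - 3) = sqrt(-10) = I*sqrt(10) ≈ 3.1623*I)
(q*M(-1))*G(-5) = ((I*sqrt(10))*(-1))*(-5*(4 - 5)) = (-I*sqrt(10))*(-5*(-1)) = -I*sqrt(10)*5 = -5*I*sqrt(10)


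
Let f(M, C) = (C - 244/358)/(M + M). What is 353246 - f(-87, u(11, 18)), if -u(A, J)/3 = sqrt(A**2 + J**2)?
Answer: 5501099897/15573 - sqrt(445)/58 ≈ 3.5325e+5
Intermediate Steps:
u(A, J) = -3*sqrt(A**2 + J**2)
f(M, C) = (-122/179 + C)/(2*M) (f(M, C) = (C - 244*1/358)/((2*M)) = (C - 122/179)*(1/(2*M)) = (-122/179 + C)*(1/(2*M)) = (-122/179 + C)/(2*M))
353246 - f(-87, u(11, 18)) = 353246 - (-122 + 179*(-3*sqrt(11**2 + 18**2)))/(358*(-87)) = 353246 - (-1)*(-122 + 179*(-3*sqrt(121 + 324)))/(358*87) = 353246 - (-1)*(-122 + 179*(-3*sqrt(445)))/(358*87) = 353246 - (-1)*(-122 - 537*sqrt(445))/(358*87) = 353246 - (61/15573 + sqrt(445)/58) = 353246 + (-61/15573 - sqrt(445)/58) = 5501099897/15573 - sqrt(445)/58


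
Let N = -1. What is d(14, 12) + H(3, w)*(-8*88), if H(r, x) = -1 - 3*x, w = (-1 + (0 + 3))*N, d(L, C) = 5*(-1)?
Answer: -3525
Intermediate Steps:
d(L, C) = -5
w = -2 (w = (-1 + (0 + 3))*(-1) = (-1 + 3)*(-1) = 2*(-1) = -2)
d(14, 12) + H(3, w)*(-8*88) = -5 + (-1 - 3*(-2))*(-8*88) = -5 + (-1 + 6)*(-704) = -5 + 5*(-704) = -5 - 3520 = -3525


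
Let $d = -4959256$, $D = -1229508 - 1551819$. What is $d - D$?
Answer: $-2177929$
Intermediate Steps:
$D = -2781327$ ($D = -1229508 - 1551819 = -2781327$)
$d - D = -4959256 - -2781327 = -4959256 + 2781327 = -2177929$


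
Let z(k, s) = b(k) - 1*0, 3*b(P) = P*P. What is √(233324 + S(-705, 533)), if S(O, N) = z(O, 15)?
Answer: √398999 ≈ 631.66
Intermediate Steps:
b(P) = P²/3 (b(P) = (P*P)/3 = P²/3)
z(k, s) = k²/3 (z(k, s) = k²/3 - 1*0 = k²/3 + 0 = k²/3)
S(O, N) = O²/3
√(233324 + S(-705, 533)) = √(233324 + (⅓)*(-705)²) = √(233324 + (⅓)*497025) = √(233324 + 165675) = √398999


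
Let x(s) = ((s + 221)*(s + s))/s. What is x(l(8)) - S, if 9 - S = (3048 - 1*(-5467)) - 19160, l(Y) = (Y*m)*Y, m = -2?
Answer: -10468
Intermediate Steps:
l(Y) = -2*Y**2 (l(Y) = (Y*(-2))*Y = (-2*Y)*Y = -2*Y**2)
S = 10654 (S = 9 - ((3048 - 1*(-5467)) - 19160) = 9 - ((3048 + 5467) - 19160) = 9 - (8515 - 19160) = 9 - 1*(-10645) = 9 + 10645 = 10654)
x(s) = 442 + 2*s (x(s) = ((221 + s)*(2*s))/s = (2*s*(221 + s))/s = 442 + 2*s)
x(l(8)) - S = (442 + 2*(-2*8**2)) - 1*10654 = (442 + 2*(-2*64)) - 10654 = (442 + 2*(-128)) - 10654 = (442 - 256) - 10654 = 186 - 10654 = -10468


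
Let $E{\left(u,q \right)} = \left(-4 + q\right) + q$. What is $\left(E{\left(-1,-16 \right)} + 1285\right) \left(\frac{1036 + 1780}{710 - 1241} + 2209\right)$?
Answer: $\frac{1461533587}{531} \approx 2.7524 \cdot 10^{6}$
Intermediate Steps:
$E{\left(u,q \right)} = -4 + 2 q$
$\left(E{\left(-1,-16 \right)} + 1285\right) \left(\frac{1036 + 1780}{710 - 1241} + 2209\right) = \left(\left(-4 + 2 \left(-16\right)\right) + 1285\right) \left(\frac{1036 + 1780}{710 - 1241} + 2209\right) = \left(\left(-4 - 32\right) + 1285\right) \left(\frac{2816}{-531} + 2209\right) = \left(-36 + 1285\right) \left(2816 \left(- \frac{1}{531}\right) + 2209\right) = 1249 \left(- \frac{2816}{531} + 2209\right) = 1249 \cdot \frac{1170163}{531} = \frac{1461533587}{531}$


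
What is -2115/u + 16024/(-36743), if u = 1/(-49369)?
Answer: 3836536312181/36743 ≈ 1.0442e+8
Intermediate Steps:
u = -1/49369 ≈ -2.0256e-5
-2115/u + 16024/(-36743) = -2115/(-1/49369) + 16024/(-36743) = -2115*(-49369) + 16024*(-1/36743) = 104415435 - 16024/36743 = 3836536312181/36743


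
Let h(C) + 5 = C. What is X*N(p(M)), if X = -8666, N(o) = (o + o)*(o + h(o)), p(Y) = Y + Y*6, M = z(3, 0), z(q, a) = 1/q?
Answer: 121324/9 ≈ 13480.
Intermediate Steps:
M = 1/3 ≈ 0.33333
p(Y) = 7*Y (p(Y) = Y + 6*Y = 7*Y)
h(C) = -5 + C
N(o) = 2*o*(-5 + 2*o) (N(o) = (o + o)*(o + (-5 + o)) = (2*o)*(-5 + 2*o) = 2*o*(-5 + 2*o))
X*N(p(M)) = -17332*7*(1/3)*(-5 + 2*(7*(1/3))) = -17332*7*(-5 + 2*(7/3))/3 = -17332*7*(-5 + 14/3)/3 = -17332*7*(-1)/(3*3) = -8666*(-14/9) = 121324/9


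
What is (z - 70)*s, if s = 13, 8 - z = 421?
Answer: -6279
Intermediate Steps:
z = -413 (z = 8 - 1*421 = 8 - 421 = -413)
(z - 70)*s = (-413 - 70)*13 = -483*13 = -6279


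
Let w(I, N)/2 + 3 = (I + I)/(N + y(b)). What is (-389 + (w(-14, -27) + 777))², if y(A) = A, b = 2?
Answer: 92275236/625 ≈ 1.4764e+5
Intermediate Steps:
w(I, N) = -6 + 4*I/(2 + N) (w(I, N) = -6 + 2*((I + I)/(N + 2)) = -6 + 2*((2*I)/(2 + N)) = -6 + 2*(2*I/(2 + N)) = -6 + 4*I/(2 + N))
(-389 + (w(-14, -27) + 777))² = (-389 + (2*(-6 - 3*(-27) + 2*(-14))/(2 - 27) + 777))² = (-389 + (2*(-6 + 81 - 28)/(-25) + 777))² = (-389 + (2*(-1/25)*47 + 777))² = (-389 + (-94/25 + 777))² = (-389 + 19331/25)² = (9606/25)² = 92275236/625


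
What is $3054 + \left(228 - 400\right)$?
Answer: $2882$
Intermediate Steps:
$3054 + \left(228 - 400\right) = 3054 - 172 = 2882$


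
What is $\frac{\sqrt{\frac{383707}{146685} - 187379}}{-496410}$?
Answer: $- \frac{i \sqrt{1007920487607495}}{36407950425} \approx - 0.000872 i$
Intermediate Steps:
$\frac{\sqrt{\frac{383707}{146685} - 187379}}{-496410} = \sqrt{383707 \cdot \frac{1}{146685} - 187379} \left(- \frac{1}{496410}\right) = \sqrt{\frac{383707}{146685} - 187379} \left(- \frac{1}{496410}\right) = \sqrt{- \frac{27485304908}{146685}} \left(- \frac{1}{496410}\right) = \frac{2 i \sqrt{1007920487607495}}{146685} \left(- \frac{1}{496410}\right) = - \frac{i \sqrt{1007920487607495}}{36407950425}$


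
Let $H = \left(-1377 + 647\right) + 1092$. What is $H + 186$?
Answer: $548$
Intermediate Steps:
$H = 362$ ($H = -730 + 1092 = 362$)
$H + 186 = 362 + 186 = 548$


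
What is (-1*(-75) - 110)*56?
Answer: -1960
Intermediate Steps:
(-1*(-75) - 110)*56 = (75 - 110)*56 = -35*56 = -1960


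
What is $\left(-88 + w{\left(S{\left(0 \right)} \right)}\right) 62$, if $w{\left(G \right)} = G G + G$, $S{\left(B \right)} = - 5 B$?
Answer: $-5456$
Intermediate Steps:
$w{\left(G \right)} = G + G^{2}$ ($w{\left(G \right)} = G^{2} + G = G + G^{2}$)
$\left(-88 + w{\left(S{\left(0 \right)} \right)}\right) 62 = \left(-88 + \left(-5\right) 0 \left(1 - 0\right)\right) 62 = \left(-88 + 0 \left(1 + 0\right)\right) 62 = \left(-88 + 0 \cdot 1\right) 62 = \left(-88 + 0\right) 62 = \left(-88\right) 62 = -5456$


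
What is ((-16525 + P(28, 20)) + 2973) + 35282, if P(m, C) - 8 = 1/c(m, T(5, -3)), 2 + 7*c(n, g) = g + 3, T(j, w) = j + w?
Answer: 65221/3 ≈ 21740.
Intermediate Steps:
c(n, g) = ⅐ + g/7 (c(n, g) = -2/7 + (g + 3)/7 = -2/7 + (3 + g)/7 = -2/7 + (3/7 + g/7) = ⅐ + g/7)
P(m, C) = 31/3 (P(m, C) = 8 + 1/(⅐ + (5 - 3)/7) = 8 + 1/(⅐ + (⅐)*2) = 8 + 1/(⅐ + 2/7) = 8 + 1/(3/7) = 8 + 7/3 = 31/3)
((-16525 + P(28, 20)) + 2973) + 35282 = ((-16525 + 31/3) + 2973) + 35282 = (-49544/3 + 2973) + 35282 = -40625/3 + 35282 = 65221/3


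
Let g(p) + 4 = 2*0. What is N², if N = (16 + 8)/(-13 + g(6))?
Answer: 576/289 ≈ 1.9931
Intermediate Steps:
g(p) = -4 (g(p) = -4 + 2*0 = -4 + 0 = -4)
N = -24/17 (N = (16 + 8)/(-13 - 4) = 24/(-17) = 24*(-1/17) = -24/17 ≈ -1.4118)
N² = (-24/17)² = 576/289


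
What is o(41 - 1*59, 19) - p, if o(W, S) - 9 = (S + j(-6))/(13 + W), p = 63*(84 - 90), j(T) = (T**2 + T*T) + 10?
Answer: 1834/5 ≈ 366.80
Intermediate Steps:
j(T) = 10 + 2*T**2 (j(T) = (T**2 + T**2) + 10 = 2*T**2 + 10 = 10 + 2*T**2)
p = -378 (p = 63*(-6) = -378)
o(W, S) = 9 + (82 + S)/(13 + W) (o(W, S) = 9 + (S + (10 + 2*(-6)**2))/(13 + W) = 9 + (S + (10 + 2*36))/(13 + W) = 9 + (S + (10 + 72))/(13 + W) = 9 + (S + 82)/(13 + W) = 9 + (82 + S)/(13 + W))
o(41 - 1*59, 19) - p = (199 + 19 + 9*(41 - 1*59))/(13 + (41 - 1*59)) - 1*(-378) = (199 + 19 + 9*(41 - 59))/(13 + (41 - 59)) + 378 = (199 + 19 + 9*(-18))/(13 - 18) + 378 = (199 + 19 - 162)/(-5) + 378 = -1/5*56 + 378 = -56/5 + 378 = 1834/5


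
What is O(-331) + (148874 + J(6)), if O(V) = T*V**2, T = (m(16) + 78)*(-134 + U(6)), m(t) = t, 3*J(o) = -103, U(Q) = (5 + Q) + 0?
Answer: -3799786327/3 ≈ -1.2666e+9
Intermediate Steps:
U(Q) = 5 + Q
J(o) = -103/3 (J(o) = (1/3)*(-103) = -103/3)
T = -11562 (T = (16 + 78)*(-134 + (5 + 6)) = 94*(-134 + 11) = 94*(-123) = -11562)
O(V) = -11562*V**2
O(-331) + (148874 + J(6)) = -11562*(-331)**2 + (148874 - 103/3) = -11562*109561 + 446519/3 = -1266744282 + 446519/3 = -3799786327/3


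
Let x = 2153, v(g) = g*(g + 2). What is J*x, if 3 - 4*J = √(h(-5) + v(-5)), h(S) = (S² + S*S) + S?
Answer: 6459/4 - 2153*√15/2 ≈ -2554.5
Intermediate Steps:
v(g) = g*(2 + g)
h(S) = S + 2*S² (h(S) = (S² + S²) + S = 2*S² + S = S + 2*S²)
J = ¾ - √15/2 (J = ¾ - √(-5*(1 + 2*(-5)) - 5*(2 - 5))/4 = ¾ - √(-5*(1 - 10) - 5*(-3))/4 = ¾ - √(-5*(-9) + 15)/4 = ¾ - √(45 + 15)/4 = ¾ - √15/2 ≈ -1.1865)
J*x = (¾ - √15/2)*2153 = 6459/4 - 2153*√15/2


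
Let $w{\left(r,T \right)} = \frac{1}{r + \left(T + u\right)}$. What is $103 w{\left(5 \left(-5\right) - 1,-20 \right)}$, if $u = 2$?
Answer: $- \frac{103}{44} \approx -2.3409$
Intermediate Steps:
$w{\left(r,T \right)} = \frac{1}{2 + T + r}$ ($w{\left(r,T \right)} = \frac{1}{r + \left(T + 2\right)} = \frac{1}{r + \left(2 + T\right)} = \frac{1}{2 + T + r}$)
$103 w{\left(5 \left(-5\right) - 1,-20 \right)} = \frac{103}{2 - 20 + \left(5 \left(-5\right) - 1\right)} = \frac{103}{2 - 20 - 26} = \frac{103}{-44} = 103 \left(- \frac{1}{44}\right) = - \frac{103}{44}$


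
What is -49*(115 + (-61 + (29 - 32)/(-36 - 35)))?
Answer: -188013/71 ≈ -2648.1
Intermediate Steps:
-49*(115 + (-61 + (29 - 32)/(-36 - 35))) = -49*(115 + (-61 - 3/(-71))) = -49*(115 + (-61 - 3*(-1/71))) = -49*(115 + (-61 + 3/71)) = -49*(115 - 4328/71) = -49*3837/71 = -188013/71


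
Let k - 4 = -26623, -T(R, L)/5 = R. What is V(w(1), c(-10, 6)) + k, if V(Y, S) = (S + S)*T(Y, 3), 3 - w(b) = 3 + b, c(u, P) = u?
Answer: -26719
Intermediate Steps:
T(R, L) = -5*R
w(b) = -b (w(b) = 3 - (3 + b) = 3 + (-3 - b) = -b)
V(Y, S) = -10*S*Y (V(Y, S) = (S + S)*(-5*Y) = (2*S)*(-5*Y) = -10*S*Y)
k = -26619 (k = 4 - 26623 = -26619)
V(w(1), c(-10, 6)) + k = -10*(-10)*(-1*1) - 26619 = -10*(-10)*(-1) - 26619 = -100 - 26619 = -26719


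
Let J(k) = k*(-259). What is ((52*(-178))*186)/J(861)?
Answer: 573872/74333 ≈ 7.7203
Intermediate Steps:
J(k) = -259*k
((52*(-178))*186)/J(861) = ((52*(-178))*186)/((-259*861)) = -9256*186/(-222999) = -1721616*(-1/222999) = 573872/74333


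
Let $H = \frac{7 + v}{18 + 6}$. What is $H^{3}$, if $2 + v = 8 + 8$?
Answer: $\frac{343}{512} \approx 0.66992$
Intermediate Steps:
$v = 14$ ($v = -2 + \left(8 + 8\right) = -2 + 16 = 14$)
$H = \frac{7}{8}$ ($H = \frac{7 + 14}{18 + 6} = \frac{21}{24} = 21 \cdot \frac{1}{24} = \frac{7}{8} \approx 0.875$)
$H^{3} = \left(\frac{7}{8}\right)^{3} = \frac{343}{512}$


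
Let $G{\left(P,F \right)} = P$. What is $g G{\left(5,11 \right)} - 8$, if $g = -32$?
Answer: $-168$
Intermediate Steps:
$g G{\left(5,11 \right)} - 8 = \left(-32\right) 5 - 8 = -160 - 8 = -168$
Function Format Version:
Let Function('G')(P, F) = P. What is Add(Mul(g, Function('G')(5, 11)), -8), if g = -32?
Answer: -168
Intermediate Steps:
Add(Mul(g, Function('G')(5, 11)), -8) = Add(Mul(-32, 5), -8) = Add(-160, -8) = -168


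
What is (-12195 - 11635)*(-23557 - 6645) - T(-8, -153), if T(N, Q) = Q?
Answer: 719713813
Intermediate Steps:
(-12195 - 11635)*(-23557 - 6645) - T(-8, -153) = (-12195 - 11635)*(-23557 - 6645) - 1*(-153) = -23830*(-30202) + 153 = 719713660 + 153 = 719713813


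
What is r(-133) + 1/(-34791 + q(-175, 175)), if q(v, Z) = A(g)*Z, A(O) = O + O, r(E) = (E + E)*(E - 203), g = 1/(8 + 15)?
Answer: 71486767945/799843 ≈ 89376.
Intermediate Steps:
g = 1/23 ≈ 0.043478
r(E) = 2*E*(-203 + E) (r(E) = (2*E)*(-203 + E) = 2*E*(-203 + E))
A(O) = 2*O
q(v, Z) = 2*Z/23 (q(v, Z) = (2*(1/23))*Z = 2*Z/23)
r(-133) + 1/(-34791 + q(-175, 175)) = 2*(-133)*(-203 - 133) + 1/(-34791 + (2/23)*175) = 2*(-133)*(-336) + 1/(-34791 + 350/23) = 89376 + 1/(-799843/23) = 89376 - 23/799843 = 71486767945/799843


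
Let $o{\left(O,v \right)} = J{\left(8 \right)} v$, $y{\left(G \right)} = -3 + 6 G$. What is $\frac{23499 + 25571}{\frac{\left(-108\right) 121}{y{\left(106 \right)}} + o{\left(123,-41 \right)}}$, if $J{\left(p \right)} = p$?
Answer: $- \frac{5176885}{36782} \approx -140.75$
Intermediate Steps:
$o{\left(O,v \right)} = 8 v$
$\frac{23499 + 25571}{\frac{\left(-108\right) 121}{y{\left(106 \right)}} + o{\left(123,-41 \right)}} = \frac{23499 + 25571}{\frac{\left(-108\right) 121}{-3 + 6 \cdot 106} + 8 \left(-41\right)} = \frac{49070}{- \frac{13068}{-3 + 636} - 328} = \frac{49070}{- \frac{13068}{633} - 328} = \frac{49070}{\left(-13068\right) \frac{1}{633} - 328} = \frac{49070}{- \frac{4356}{211} - 328} = \frac{49070}{- \frac{73564}{211}} = 49070 \left(- \frac{211}{73564}\right) = - \frac{5176885}{36782}$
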